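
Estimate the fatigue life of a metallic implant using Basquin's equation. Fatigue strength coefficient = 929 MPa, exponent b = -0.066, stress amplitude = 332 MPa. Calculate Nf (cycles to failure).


sigma_a = sigma_f' * (2Nf)^b
2Nf = (sigma_a/sigma_f')^(1/b)
2Nf = (332/929)^(1/-0.066)
2Nf = 5900287.7
Nf = 2.9501e+06


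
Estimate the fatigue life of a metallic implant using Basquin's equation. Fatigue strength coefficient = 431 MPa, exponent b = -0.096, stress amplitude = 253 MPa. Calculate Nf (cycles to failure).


sigma_a = sigma_f' * (2Nf)^b
2Nf = (sigma_a/sigma_f')^(1/b)
2Nf = (253/431)^(1/-0.096)
2Nf = 257.01954
Nf = 128.5


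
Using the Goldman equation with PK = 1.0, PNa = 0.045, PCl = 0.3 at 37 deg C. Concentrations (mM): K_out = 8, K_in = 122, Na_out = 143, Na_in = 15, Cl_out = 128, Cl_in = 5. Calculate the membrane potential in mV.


Vm = (RT/F)*ln((PK*Ko + PNa*Nao + PCl*Cli)/(PK*Ki + PNa*Nai + PCl*Clo))
Numer = 15.935, Denom = 161.075
Vm = -61.82 mV


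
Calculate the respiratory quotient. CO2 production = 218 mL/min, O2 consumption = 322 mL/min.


RQ = VCO2 / VO2
RQ = 218 / 322
RQ = 0.677


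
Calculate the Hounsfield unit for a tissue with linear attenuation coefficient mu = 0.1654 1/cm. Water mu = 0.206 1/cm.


HU = ((mu_tissue - mu_water) / mu_water) * 1000
HU = ((0.1654 - 0.206) / 0.206) * 1000
HU = -197.1


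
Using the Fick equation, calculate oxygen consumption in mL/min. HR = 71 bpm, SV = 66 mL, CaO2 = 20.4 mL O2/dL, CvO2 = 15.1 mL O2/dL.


CO = HR*SV = 71*66/1000 = 4.686 L/min
a-v O2 diff = 20.4 - 15.1 = 5.3 mL/dL
VO2 = CO * (CaO2-CvO2) * 10 dL/L
VO2 = 4.686 * 5.3 * 10
VO2 = 248.4 mL/min


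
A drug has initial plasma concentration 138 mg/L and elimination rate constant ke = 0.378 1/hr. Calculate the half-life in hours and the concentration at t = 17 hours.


t_half = ln(2) / ke = 0.693147 / 0.378 = 1.834 hr
C(t) = C0 * exp(-ke*t) = 138 * exp(-0.378*17)
C(17) = 0.2234 mg/L


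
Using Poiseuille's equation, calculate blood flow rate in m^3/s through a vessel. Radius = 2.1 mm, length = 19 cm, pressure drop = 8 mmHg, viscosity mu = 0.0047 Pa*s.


Q = pi*r^4*dP / (8*mu*L)
r = 0.0021 m, L = 0.19 m
dP = 8 mmHg = 1066.576 Pa
Q = 9.1217e-06 m^3/s


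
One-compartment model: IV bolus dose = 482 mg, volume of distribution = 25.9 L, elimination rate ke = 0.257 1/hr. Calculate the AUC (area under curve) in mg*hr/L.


C0 = Dose/Vd = 482/25.9 = 18.61 mg/L
AUC = C0/ke = 18.61/0.257
AUC = 72.41 mg*hr/L


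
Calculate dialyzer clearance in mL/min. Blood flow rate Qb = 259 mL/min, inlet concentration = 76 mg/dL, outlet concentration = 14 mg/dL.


K = Qb * (Cb_in - Cb_out) / Cb_in
K = 259 * (76 - 14) / 76
K = 211.3 mL/min


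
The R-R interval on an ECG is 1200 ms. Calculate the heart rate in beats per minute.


HR = 60 / RR_interval(s)
RR = 1200 ms = 1.2 s
HR = 60 / 1.2 = 50 bpm


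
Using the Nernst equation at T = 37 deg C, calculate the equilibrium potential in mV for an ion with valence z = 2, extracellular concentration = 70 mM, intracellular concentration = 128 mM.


E = (RT/(zF)) * ln(C_out/C_in)
T = 37 + 273.15 = 310.15 K
E = (8.314 * 310.15 / (2 * 96485)) * ln(70/128)
E = -8.065 mV


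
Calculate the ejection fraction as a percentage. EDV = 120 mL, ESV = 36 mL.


SV = EDV - ESV = 120 - 36 = 84 mL
EF = SV/EDV * 100 = 84/120 * 100
EF = 70%


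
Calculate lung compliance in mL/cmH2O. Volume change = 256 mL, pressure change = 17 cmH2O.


C = dV / dP
C = 256 / 17
C = 15.06 mL/cmH2O


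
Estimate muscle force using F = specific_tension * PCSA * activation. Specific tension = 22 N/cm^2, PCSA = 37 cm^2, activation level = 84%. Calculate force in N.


F = sigma * PCSA * activation
F = 22 * 37 * 0.84
F = 683.8 N


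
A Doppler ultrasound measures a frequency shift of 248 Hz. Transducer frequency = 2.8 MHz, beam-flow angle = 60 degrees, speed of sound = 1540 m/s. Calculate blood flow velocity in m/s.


v = fd * c / (2 * f0 * cos(theta))
v = 248 * 1540 / (2 * 2.8000e+06 * cos(60))
v = 0.1364 m/s


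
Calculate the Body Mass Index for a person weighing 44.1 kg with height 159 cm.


BMI = weight / height^2
height = 159 cm = 1.59 m
BMI = 44.1 / 1.59^2
BMI = 17.44 kg/m^2


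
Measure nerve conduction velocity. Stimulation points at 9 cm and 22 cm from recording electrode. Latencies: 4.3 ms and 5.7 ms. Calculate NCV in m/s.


Distance = (22 - 9) / 100 = 0.13 m
dt = (5.7 - 4.3) / 1000 = 0.0014 s
NCV = dist / dt = 92.86 m/s


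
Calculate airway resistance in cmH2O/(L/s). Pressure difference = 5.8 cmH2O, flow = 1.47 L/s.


R = dP / flow
R = 5.8 / 1.47
R = 3.946 cmH2O/(L/s)


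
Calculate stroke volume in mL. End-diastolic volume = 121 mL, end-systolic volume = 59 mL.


SV = EDV - ESV
SV = 121 - 59
SV = 62 mL


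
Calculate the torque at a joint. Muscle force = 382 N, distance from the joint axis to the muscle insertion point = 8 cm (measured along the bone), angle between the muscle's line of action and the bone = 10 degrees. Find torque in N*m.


Torque = F * d * sin(theta)   (moment arm = d*sin(theta))
d = 8 cm = 0.08 m
Torque = 382 * 0.08 * sin(10)
Torque = 5.307 N*m


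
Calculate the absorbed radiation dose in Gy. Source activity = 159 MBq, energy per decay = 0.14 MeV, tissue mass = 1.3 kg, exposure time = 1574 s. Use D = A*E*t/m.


A = 159 MBq = 1.5900e+08 Bq
E = 0.14 MeV = 2.2428e-14 J
D = A*E*t/m = 1.5900e+08*2.2428e-14*1574/1.3
D = 0.004318 Gy


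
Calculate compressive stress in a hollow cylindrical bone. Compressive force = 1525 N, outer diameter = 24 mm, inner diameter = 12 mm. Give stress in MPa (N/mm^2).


A = pi*(r_o^2 - r_i^2)
r_o = 12 mm, r_i = 6 mm
A = 339.292 mm^2
sigma = F/A = 1525 / 339.292
sigma = 4.495 MPa


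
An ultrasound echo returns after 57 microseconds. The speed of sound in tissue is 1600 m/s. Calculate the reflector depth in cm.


depth = c * t / 2
t = 57 us = 5.7000e-05 s
depth = 1600 * 5.7000e-05 / 2
depth = 0.0456 m = 4.56 cm


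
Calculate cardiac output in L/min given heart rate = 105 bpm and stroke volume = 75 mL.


CO = HR * SV
CO = 105 * 75 / 1000
CO = 7.875 L/min


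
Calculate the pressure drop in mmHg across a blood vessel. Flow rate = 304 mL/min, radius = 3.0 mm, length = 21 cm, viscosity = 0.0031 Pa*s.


dP = 8*mu*L*Q / (pi*r^4)
Q = 304 mL/min = 5.06667e-06 m^3/s
dP = 103.695 Pa = 103.695 / 133.322 mmHg = 0.7778 mmHg


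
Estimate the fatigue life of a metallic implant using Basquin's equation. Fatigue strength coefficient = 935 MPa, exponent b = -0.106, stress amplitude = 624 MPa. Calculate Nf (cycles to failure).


sigma_a = sigma_f' * (2Nf)^b
2Nf = (sigma_a/sigma_f')^(1/b)
2Nf = (624/935)^(1/-0.106)
2Nf = 45.379394
Nf = 22.69


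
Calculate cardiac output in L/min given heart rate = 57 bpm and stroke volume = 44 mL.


CO = HR * SV
CO = 57 * 44 / 1000
CO = 2.508 L/min


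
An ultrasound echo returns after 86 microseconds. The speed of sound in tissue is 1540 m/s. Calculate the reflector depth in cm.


depth = c * t / 2
t = 86 us = 8.6000e-05 s
depth = 1540 * 8.6000e-05 / 2
depth = 0.06622 m = 6.622 cm


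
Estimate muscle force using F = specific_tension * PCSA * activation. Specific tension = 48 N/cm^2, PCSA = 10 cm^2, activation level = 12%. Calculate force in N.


F = sigma * PCSA * activation
F = 48 * 10 * 0.12
F = 57.6 N


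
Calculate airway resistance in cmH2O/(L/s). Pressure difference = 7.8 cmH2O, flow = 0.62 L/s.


R = dP / flow
R = 7.8 / 0.62
R = 12.58 cmH2O/(L/s)


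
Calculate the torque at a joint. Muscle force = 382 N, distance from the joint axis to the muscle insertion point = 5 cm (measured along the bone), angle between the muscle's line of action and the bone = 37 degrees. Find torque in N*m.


Torque = F * d * sin(theta)   (moment arm = d*sin(theta))
d = 5 cm = 0.05 m
Torque = 382 * 0.05 * sin(37)
Torque = 11.49 N*m


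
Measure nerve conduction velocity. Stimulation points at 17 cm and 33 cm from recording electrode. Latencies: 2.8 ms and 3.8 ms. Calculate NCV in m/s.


Distance = (33 - 17) / 100 = 0.16 m
dt = (3.8 - 2.8) / 1000 = 0.001 s
NCV = dist / dt = 160 m/s


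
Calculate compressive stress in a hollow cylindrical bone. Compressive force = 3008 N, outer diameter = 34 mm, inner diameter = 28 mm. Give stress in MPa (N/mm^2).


A = pi*(r_o^2 - r_i^2)
r_o = 17 mm, r_i = 14 mm
A = 292.168 mm^2
sigma = F/A = 3008 / 292.168
sigma = 10.3 MPa


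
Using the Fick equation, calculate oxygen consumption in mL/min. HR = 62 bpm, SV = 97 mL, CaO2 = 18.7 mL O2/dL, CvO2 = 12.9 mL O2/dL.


CO = HR*SV = 62*97/1000 = 6.014 L/min
a-v O2 diff = 18.7 - 12.9 = 5.8 mL/dL
VO2 = CO * (CaO2-CvO2) * 10 dL/L
VO2 = 6.014 * 5.8 * 10
VO2 = 348.8 mL/min


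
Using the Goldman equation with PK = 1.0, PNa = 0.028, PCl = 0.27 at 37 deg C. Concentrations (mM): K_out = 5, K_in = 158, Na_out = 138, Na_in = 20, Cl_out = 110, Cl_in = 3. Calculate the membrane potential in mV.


Vm = (RT/F)*ln((PK*Ko + PNa*Nao + PCl*Cli)/(PK*Ki + PNa*Nai + PCl*Clo))
Numer = 9.674, Denom = 188.26
Vm = -79.33 mV


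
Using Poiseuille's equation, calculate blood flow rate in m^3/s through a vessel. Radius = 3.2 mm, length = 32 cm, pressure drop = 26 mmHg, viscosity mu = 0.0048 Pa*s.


Q = pi*r^4*dP / (8*mu*L)
r = 0.0032 m, L = 0.32 m
dP = 26 mmHg = 3466.372 Pa
Q = 9.2927e-05 m^3/s


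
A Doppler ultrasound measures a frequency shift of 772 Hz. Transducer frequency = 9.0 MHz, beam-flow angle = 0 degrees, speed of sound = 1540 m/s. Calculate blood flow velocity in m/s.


v = fd * c / (2 * f0 * cos(theta))
v = 772 * 1540 / (2 * 9.0000e+06 * cos(0))
v = 0.06605 m/s


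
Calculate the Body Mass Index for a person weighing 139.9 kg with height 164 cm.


BMI = weight / height^2
height = 164 cm = 1.64 m
BMI = 139.9 / 1.64^2
BMI = 52.02 kg/m^2


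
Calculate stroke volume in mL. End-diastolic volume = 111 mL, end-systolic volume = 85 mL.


SV = EDV - ESV
SV = 111 - 85
SV = 26 mL


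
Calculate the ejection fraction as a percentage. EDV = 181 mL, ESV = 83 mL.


SV = EDV - ESV = 181 - 83 = 98 mL
EF = SV/EDV * 100 = 98/181 * 100
EF = 54.14%


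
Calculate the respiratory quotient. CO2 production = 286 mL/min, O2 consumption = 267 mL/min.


RQ = VCO2 / VO2
RQ = 286 / 267
RQ = 1.071


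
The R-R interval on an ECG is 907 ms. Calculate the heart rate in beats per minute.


HR = 60 / RR_interval(s)
RR = 907 ms = 0.907 s
HR = 60 / 0.907 = 66.15 bpm


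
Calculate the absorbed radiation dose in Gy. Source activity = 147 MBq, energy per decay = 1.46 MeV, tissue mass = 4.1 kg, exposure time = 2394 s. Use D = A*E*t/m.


A = 147 MBq = 1.4700e+08 Bq
E = 1.46 MeV = 2.33892e-13 J
D = A*E*t/m = 1.4700e+08*2.33892e-13*2394/4.1
D = 0.02008 Gy


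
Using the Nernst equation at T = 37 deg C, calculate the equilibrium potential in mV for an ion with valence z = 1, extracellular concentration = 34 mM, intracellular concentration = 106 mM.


E = (RT/(zF)) * ln(C_out/C_in)
T = 37 + 273.15 = 310.15 K
E = (8.314 * 310.15 / (1 * 96485)) * ln(34/106)
E = -30.39 mV


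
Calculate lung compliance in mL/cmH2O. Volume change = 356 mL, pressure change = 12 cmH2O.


C = dV / dP
C = 356 / 12
C = 29.67 mL/cmH2O


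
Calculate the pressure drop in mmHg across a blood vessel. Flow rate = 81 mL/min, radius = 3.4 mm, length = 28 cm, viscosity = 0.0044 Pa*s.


dP = 8*mu*L*Q / (pi*r^4)
Q = 81 mL/min = 1.35e-06 m^3/s
dP = 31.6934 Pa = 31.6934 / 133.322 mmHg = 0.2377 mmHg


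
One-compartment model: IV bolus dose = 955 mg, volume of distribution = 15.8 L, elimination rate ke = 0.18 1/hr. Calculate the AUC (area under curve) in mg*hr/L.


C0 = Dose/Vd = 955/15.8 = 60.443 mg/L
AUC = C0/ke = 60.443/0.18
AUC = 335.8 mg*hr/L


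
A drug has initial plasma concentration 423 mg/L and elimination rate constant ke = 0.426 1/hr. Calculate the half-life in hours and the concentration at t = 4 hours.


t_half = ln(2) / ke = 0.693147 / 0.426 = 1.627 hr
C(t) = C0 * exp(-ke*t) = 423 * exp(-0.426*4)
C(4) = 76.97 mg/L


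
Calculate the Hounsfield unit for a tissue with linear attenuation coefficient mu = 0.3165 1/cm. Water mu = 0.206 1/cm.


HU = ((mu_tissue - mu_water) / mu_water) * 1000
HU = ((0.3165 - 0.206) / 0.206) * 1000
HU = 536.4


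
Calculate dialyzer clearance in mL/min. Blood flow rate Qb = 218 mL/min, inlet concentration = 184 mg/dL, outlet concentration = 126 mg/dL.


K = Qb * (Cb_in - Cb_out) / Cb_in
K = 218 * (184 - 126) / 184
K = 68.72 mL/min


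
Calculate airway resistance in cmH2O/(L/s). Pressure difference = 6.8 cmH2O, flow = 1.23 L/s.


R = dP / flow
R = 6.8 / 1.23
R = 5.528 cmH2O/(L/s)


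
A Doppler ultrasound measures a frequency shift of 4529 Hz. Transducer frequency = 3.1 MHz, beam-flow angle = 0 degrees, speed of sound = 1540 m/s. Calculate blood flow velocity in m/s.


v = fd * c / (2 * f0 * cos(theta))
v = 4529 * 1540 / (2 * 3.1000e+06 * cos(0))
v = 1.125 m/s


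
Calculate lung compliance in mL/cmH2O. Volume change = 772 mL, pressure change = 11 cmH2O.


C = dV / dP
C = 772 / 11
C = 70.18 mL/cmH2O


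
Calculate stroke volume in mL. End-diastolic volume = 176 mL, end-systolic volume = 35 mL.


SV = EDV - ESV
SV = 176 - 35
SV = 141 mL


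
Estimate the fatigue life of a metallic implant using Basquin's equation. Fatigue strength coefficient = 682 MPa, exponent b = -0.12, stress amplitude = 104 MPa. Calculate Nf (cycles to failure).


sigma_a = sigma_f' * (2Nf)^b
2Nf = (sigma_a/sigma_f')^(1/b)
2Nf = (104/682)^(1/-0.12)
2Nf = 6401159.2
Nf = 3.2006e+06


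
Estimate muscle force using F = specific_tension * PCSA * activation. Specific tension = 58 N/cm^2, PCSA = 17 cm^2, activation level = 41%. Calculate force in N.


F = sigma * PCSA * activation
F = 58 * 17 * 0.41
F = 404.3 N


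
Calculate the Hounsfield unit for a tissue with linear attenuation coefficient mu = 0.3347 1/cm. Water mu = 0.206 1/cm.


HU = ((mu_tissue - mu_water) / mu_water) * 1000
HU = ((0.3347 - 0.206) / 0.206) * 1000
HU = 624.8


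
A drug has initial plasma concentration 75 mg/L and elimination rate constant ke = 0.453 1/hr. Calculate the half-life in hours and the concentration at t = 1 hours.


t_half = ln(2) / ke = 0.693147 / 0.453 = 1.53 hr
C(t) = C0 * exp(-ke*t) = 75 * exp(-0.453*1)
C(1) = 47.68 mg/L


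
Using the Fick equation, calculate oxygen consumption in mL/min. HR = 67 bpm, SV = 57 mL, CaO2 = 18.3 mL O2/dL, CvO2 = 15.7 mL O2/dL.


CO = HR*SV = 67*57/1000 = 3.819 L/min
a-v O2 diff = 18.3 - 15.7 = 2.6 mL/dL
VO2 = CO * (CaO2-CvO2) * 10 dL/L
VO2 = 3.819 * 2.6 * 10
VO2 = 99.29 mL/min


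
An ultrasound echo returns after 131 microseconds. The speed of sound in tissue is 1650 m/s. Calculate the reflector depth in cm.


depth = c * t / 2
t = 131 us = 1.3100e-04 s
depth = 1650 * 1.3100e-04 / 2
depth = 0.108075 m = 10.8075 cm


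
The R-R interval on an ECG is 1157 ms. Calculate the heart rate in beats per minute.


HR = 60 / RR_interval(s)
RR = 1157 ms = 1.157 s
HR = 60 / 1.157 = 51.86 bpm


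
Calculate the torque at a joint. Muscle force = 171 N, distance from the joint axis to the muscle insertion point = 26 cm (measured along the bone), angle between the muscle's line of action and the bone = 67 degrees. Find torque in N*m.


Torque = F * d * sin(theta)   (moment arm = d*sin(theta))
d = 26 cm = 0.26 m
Torque = 171 * 0.26 * sin(67)
Torque = 40.93 N*m


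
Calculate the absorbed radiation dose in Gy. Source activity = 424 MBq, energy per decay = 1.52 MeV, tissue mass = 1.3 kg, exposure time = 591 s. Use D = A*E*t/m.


A = 424 MBq = 4.2400e+08 Bq
E = 1.52 MeV = 2.43504e-13 J
D = A*E*t/m = 4.2400e+08*2.43504e-13*591/1.3
D = 0.04694 Gy


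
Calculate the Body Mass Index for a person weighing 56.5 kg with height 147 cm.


BMI = weight / height^2
height = 147 cm = 1.47 m
BMI = 56.5 / 1.47^2
BMI = 26.15 kg/m^2


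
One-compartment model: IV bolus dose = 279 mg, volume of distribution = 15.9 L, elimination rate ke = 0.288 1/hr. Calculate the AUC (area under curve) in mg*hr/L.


C0 = Dose/Vd = 279/15.9 = 17.5472 mg/L
AUC = C0/ke = 17.5472/0.288
AUC = 60.93 mg*hr/L


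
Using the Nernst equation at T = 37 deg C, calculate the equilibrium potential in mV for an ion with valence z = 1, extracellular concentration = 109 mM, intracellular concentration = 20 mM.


E = (RT/(zF)) * ln(C_out/C_in)
T = 37 + 273.15 = 310.15 K
E = (8.314 * 310.15 / (1 * 96485)) * ln(109/20)
E = 45.32 mV


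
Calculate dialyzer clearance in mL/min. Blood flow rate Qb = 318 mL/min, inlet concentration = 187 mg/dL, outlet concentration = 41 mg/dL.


K = Qb * (Cb_in - Cb_out) / Cb_in
K = 318 * (187 - 41) / 187
K = 248.3 mL/min


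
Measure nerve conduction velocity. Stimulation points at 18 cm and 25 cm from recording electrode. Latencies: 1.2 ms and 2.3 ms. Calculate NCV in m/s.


Distance = (25 - 18) / 100 = 0.07 m
dt = (2.3 - 1.2) / 1000 = 0.0011 s
NCV = dist / dt = 63.64 m/s


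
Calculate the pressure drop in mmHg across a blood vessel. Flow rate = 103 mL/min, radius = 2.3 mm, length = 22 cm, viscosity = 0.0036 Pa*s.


dP = 8*mu*L*Q / (pi*r^4)
Q = 103 mL/min = 1.71667e-06 m^3/s
dP = 123.72 Pa = 123.72 / 133.322 mmHg = 0.928 mmHg


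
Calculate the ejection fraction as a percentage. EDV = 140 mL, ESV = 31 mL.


SV = EDV - ESV = 140 - 31 = 109 mL
EF = SV/EDV * 100 = 109/140 * 100
EF = 77.86%


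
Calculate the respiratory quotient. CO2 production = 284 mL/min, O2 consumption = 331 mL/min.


RQ = VCO2 / VO2
RQ = 284 / 331
RQ = 0.858


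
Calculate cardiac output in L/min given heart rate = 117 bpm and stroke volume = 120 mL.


CO = HR * SV
CO = 117 * 120 / 1000
CO = 14.04 L/min


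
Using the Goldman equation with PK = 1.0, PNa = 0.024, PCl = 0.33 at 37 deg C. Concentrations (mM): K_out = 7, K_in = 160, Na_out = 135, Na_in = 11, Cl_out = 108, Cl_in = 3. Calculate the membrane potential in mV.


Vm = (RT/F)*ln((PK*Ko + PNa*Nao + PCl*Cli)/(PK*Ki + PNa*Nai + PCl*Clo))
Numer = 11.23, Denom = 195.904
Vm = -76.41 mV


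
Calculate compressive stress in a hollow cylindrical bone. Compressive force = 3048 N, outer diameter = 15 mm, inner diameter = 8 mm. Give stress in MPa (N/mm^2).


A = pi*(r_o^2 - r_i^2)
r_o = 7.5 mm, r_i = 4 mm
A = 126.449 mm^2
sigma = F/A = 3048 / 126.449
sigma = 24.1 MPa


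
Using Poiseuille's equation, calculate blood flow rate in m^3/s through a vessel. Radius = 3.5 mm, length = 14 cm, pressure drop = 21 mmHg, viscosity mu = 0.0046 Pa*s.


Q = pi*r^4*dP / (8*mu*L)
r = 0.0035 m, L = 0.14 m
dP = 21 mmHg = 2799.762 Pa
Q = 2.5619e-04 m^3/s


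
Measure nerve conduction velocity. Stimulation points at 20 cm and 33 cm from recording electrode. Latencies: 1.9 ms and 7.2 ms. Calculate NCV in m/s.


Distance = (33 - 20) / 100 = 0.13 m
dt = (7.2 - 1.9) / 1000 = 0.0053 s
NCV = dist / dt = 24.53 m/s


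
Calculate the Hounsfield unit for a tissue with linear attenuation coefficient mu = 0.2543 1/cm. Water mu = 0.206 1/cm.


HU = ((mu_tissue - mu_water) / mu_water) * 1000
HU = ((0.2543 - 0.206) / 0.206) * 1000
HU = 234.5


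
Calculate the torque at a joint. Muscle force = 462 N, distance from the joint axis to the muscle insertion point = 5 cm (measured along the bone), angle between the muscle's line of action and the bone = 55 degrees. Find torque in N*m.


Torque = F * d * sin(theta)   (moment arm = d*sin(theta))
d = 5 cm = 0.05 m
Torque = 462 * 0.05 * sin(55)
Torque = 18.92 N*m


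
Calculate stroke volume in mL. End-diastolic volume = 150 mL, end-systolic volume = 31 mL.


SV = EDV - ESV
SV = 150 - 31
SV = 119 mL


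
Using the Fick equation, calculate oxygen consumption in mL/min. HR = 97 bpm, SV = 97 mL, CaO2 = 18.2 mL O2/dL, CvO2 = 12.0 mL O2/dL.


CO = HR*SV = 97*97/1000 = 9.409 L/min
a-v O2 diff = 18.2 - 12.0 = 6.2 mL/dL
VO2 = CO * (CaO2-CvO2) * 10 dL/L
VO2 = 9.409 * 6.2 * 10
VO2 = 583.4 mL/min


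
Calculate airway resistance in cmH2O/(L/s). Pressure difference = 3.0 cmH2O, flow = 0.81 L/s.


R = dP / flow
R = 3.0 / 0.81
R = 3.704 cmH2O/(L/s)


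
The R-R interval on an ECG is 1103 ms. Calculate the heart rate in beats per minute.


HR = 60 / RR_interval(s)
RR = 1103 ms = 1.103 s
HR = 60 / 1.103 = 54.4 bpm


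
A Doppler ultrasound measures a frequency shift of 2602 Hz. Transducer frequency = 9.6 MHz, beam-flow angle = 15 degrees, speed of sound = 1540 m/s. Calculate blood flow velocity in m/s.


v = fd * c / (2 * f0 * cos(theta))
v = 2602 * 1540 / (2 * 9.6000e+06 * cos(15))
v = 0.2161 m/s


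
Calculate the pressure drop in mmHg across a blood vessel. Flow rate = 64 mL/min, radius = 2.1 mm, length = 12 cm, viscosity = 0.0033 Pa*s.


dP = 8*mu*L*Q / (pi*r^4)
Q = 64 mL/min = 1.06667e-06 m^3/s
dP = 55.308 Pa = 55.308 / 133.322 mmHg = 0.4148 mmHg


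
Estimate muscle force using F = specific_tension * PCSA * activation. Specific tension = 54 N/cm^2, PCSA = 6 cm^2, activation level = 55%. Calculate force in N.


F = sigma * PCSA * activation
F = 54 * 6 * 0.55
F = 178.2 N


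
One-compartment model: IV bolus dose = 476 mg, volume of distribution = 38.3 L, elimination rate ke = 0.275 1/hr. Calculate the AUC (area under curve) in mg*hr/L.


C0 = Dose/Vd = 476/38.3 = 12.4282 mg/L
AUC = C0/ke = 12.4282/0.275
AUC = 45.19 mg*hr/L


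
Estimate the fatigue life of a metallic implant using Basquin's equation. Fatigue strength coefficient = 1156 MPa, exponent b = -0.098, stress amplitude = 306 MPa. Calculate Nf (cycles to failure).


sigma_a = sigma_f' * (2Nf)^b
2Nf = (sigma_a/sigma_f')^(1/b)
2Nf = (306/1156)^(1/-0.098)
2Nf = 776546.42
Nf = 3.883e+05


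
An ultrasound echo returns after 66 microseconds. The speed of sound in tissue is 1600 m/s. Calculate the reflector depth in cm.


depth = c * t / 2
t = 66 us = 6.6000e-05 s
depth = 1600 * 6.6000e-05 / 2
depth = 0.0528 m = 5.28 cm


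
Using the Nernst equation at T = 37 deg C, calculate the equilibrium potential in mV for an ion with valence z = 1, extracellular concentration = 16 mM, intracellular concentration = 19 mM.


E = (RT/(zF)) * ln(C_out/C_in)
T = 37 + 273.15 = 310.15 K
E = (8.314 * 310.15 / (1 * 96485)) * ln(16/19)
E = -4.593 mV


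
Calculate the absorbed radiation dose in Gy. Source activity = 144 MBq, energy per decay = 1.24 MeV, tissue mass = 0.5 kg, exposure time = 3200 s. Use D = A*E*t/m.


A = 144 MBq = 1.4400e+08 Bq
E = 1.24 MeV = 1.98648e-13 J
D = A*E*t/m = 1.4400e+08*1.98648e-13*3200/0.5
D = 0.1831 Gy


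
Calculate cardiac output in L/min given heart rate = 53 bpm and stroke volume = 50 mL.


CO = HR * SV
CO = 53 * 50 / 1000
CO = 2.65 L/min


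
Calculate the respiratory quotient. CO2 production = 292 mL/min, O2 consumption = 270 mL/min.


RQ = VCO2 / VO2
RQ = 292 / 270
RQ = 1.081


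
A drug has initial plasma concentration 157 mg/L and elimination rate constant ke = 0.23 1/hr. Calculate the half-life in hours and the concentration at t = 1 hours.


t_half = ln(2) / ke = 0.693147 / 0.23 = 3.014 hr
C(t) = C0 * exp(-ke*t) = 157 * exp(-0.23*1)
C(1) = 124.7 mg/L


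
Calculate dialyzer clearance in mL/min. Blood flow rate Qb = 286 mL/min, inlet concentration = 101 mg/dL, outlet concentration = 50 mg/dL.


K = Qb * (Cb_in - Cb_out) / Cb_in
K = 286 * (101 - 50) / 101
K = 144.4 mL/min


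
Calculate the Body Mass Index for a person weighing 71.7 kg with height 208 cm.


BMI = weight / height^2
height = 208 cm = 2.08 m
BMI = 71.7 / 2.08^2
BMI = 16.57 kg/m^2


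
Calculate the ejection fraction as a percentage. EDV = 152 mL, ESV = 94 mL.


SV = EDV - ESV = 152 - 94 = 58 mL
EF = SV/EDV * 100 = 58/152 * 100
EF = 38.16%


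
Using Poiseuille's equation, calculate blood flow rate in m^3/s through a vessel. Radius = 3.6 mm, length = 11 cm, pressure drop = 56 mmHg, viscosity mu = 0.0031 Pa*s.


Q = pi*r^4*dP / (8*mu*L)
r = 0.0036 m, L = 0.11 m
dP = 56 mmHg = 7466.032 Pa
Q = 0.001444 m^3/s


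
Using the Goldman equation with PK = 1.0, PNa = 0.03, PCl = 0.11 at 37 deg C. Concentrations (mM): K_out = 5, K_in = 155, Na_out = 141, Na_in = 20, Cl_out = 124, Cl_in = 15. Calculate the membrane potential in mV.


Vm = (RT/F)*ln((PK*Ko + PNa*Nao + PCl*Cli)/(PK*Ki + PNa*Nai + PCl*Clo))
Numer = 10.88, Denom = 169.24
Vm = -73.34 mV


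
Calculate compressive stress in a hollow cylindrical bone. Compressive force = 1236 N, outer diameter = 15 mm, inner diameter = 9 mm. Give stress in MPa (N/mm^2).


A = pi*(r_o^2 - r_i^2)
r_o = 7.5 mm, r_i = 4.5 mm
A = 113.097 mm^2
sigma = F/A = 1236 / 113.097
sigma = 10.93 MPa


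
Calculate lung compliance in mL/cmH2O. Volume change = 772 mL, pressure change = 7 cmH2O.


C = dV / dP
C = 772 / 7
C = 110.3 mL/cmH2O


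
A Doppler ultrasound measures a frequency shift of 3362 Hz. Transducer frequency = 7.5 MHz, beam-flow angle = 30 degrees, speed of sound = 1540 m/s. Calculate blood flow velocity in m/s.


v = fd * c / (2 * f0 * cos(theta))
v = 3362 * 1540 / (2 * 7.5000e+06 * cos(30))
v = 0.3986 m/s


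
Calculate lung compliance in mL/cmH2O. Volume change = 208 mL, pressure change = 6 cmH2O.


C = dV / dP
C = 208 / 6
C = 34.67 mL/cmH2O


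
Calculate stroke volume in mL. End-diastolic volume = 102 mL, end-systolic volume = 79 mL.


SV = EDV - ESV
SV = 102 - 79
SV = 23 mL


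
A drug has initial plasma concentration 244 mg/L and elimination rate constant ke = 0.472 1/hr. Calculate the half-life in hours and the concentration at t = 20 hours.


t_half = ln(2) / ke = 0.693147 / 0.472 = 1.469 hr
C(t) = C0 * exp(-ke*t) = 244 * exp(-0.472*20)
C(20) = 0.01939 mg/L


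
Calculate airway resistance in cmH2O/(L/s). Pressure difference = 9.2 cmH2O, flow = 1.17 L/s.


R = dP / flow
R = 9.2 / 1.17
R = 7.863 cmH2O/(L/s)


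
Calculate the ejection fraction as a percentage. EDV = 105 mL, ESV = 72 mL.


SV = EDV - ESV = 105 - 72 = 33 mL
EF = SV/EDV * 100 = 33/105 * 100
EF = 31.43%


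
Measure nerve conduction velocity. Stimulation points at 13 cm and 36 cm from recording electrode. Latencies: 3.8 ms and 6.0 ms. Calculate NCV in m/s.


Distance = (36 - 13) / 100 = 0.23 m
dt = (6.0 - 3.8) / 1000 = 0.0022 s
NCV = dist / dt = 104.5 m/s


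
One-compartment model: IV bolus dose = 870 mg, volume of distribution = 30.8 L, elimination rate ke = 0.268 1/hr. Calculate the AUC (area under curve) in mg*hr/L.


C0 = Dose/Vd = 870/30.8 = 28.2468 mg/L
AUC = C0/ke = 28.2468/0.268
AUC = 105.4 mg*hr/L


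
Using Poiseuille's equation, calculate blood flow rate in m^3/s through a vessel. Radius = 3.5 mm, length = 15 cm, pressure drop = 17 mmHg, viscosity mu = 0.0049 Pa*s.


Q = pi*r^4*dP / (8*mu*L)
r = 0.0035 m, L = 0.15 m
dP = 17 mmHg = 2266.474 Pa
Q = 1.8172e-04 m^3/s


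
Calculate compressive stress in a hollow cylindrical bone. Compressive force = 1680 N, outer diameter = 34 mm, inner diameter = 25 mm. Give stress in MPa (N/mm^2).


A = pi*(r_o^2 - r_i^2)
r_o = 17 mm, r_i = 12.5 mm
A = 417.046 mm^2
sigma = F/A = 1680 / 417.046
sigma = 4.028 MPa


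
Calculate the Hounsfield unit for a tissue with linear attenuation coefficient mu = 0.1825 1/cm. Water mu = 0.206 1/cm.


HU = ((mu_tissue - mu_water) / mu_water) * 1000
HU = ((0.1825 - 0.206) / 0.206) * 1000
HU = -114.1


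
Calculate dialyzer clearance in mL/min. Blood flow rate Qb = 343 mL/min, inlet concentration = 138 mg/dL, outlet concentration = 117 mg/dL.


K = Qb * (Cb_in - Cb_out) / Cb_in
K = 343 * (138 - 117) / 138
K = 52.2 mL/min


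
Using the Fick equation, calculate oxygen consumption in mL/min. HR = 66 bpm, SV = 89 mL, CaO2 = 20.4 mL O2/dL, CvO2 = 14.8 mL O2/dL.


CO = HR*SV = 66*89/1000 = 5.874 L/min
a-v O2 diff = 20.4 - 14.8 = 5.6 mL/dL
VO2 = CO * (CaO2-CvO2) * 10 dL/L
VO2 = 5.874 * 5.6 * 10
VO2 = 328.9 mL/min


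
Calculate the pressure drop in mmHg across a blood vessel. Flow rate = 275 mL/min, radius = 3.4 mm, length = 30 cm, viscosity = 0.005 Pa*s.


dP = 8*mu*L*Q / (pi*r^4)
Q = 275 mL/min = 4.58333e-06 m^3/s
dP = 131.008 Pa = 131.008 / 133.322 mmHg = 0.9826 mmHg


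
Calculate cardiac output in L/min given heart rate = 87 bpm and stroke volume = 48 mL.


CO = HR * SV
CO = 87 * 48 / 1000
CO = 4.176 L/min


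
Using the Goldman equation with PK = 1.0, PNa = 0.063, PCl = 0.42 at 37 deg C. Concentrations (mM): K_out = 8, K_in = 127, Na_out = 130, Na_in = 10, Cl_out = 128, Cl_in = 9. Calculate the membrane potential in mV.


Vm = (RT/F)*ln((PK*Ko + PNa*Nao + PCl*Cli)/(PK*Ki + PNa*Nai + PCl*Clo))
Numer = 19.97, Denom = 181.39
Vm = -58.97 mV


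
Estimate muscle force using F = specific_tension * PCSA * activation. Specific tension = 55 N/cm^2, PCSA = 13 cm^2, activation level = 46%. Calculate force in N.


F = sigma * PCSA * activation
F = 55 * 13 * 0.46
F = 328.9 N


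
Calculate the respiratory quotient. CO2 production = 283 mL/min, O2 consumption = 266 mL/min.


RQ = VCO2 / VO2
RQ = 283 / 266
RQ = 1.064


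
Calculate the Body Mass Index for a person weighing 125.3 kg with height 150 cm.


BMI = weight / height^2
height = 150 cm = 1.5 m
BMI = 125.3 / 1.5^2
BMI = 55.69 kg/m^2


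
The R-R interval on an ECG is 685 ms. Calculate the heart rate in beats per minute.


HR = 60 / RR_interval(s)
RR = 685 ms = 0.685 s
HR = 60 / 0.685 = 87.59 bpm


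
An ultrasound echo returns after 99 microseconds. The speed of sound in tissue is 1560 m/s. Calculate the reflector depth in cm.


depth = c * t / 2
t = 99 us = 9.9000e-05 s
depth = 1560 * 9.9000e-05 / 2
depth = 0.07722 m = 7.722 cm


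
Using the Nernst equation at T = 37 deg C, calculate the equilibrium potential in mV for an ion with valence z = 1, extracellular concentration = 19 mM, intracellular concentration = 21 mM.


E = (RT/(zF)) * ln(C_out/C_in)
T = 37 + 273.15 = 310.15 K
E = (8.314 * 310.15 / (1 * 96485)) * ln(19/21)
E = -2.675 mV


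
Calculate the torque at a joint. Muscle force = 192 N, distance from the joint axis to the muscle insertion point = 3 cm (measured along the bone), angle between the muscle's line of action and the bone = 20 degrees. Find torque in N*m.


Torque = F * d * sin(theta)   (moment arm = d*sin(theta))
d = 3 cm = 0.03 m
Torque = 192 * 0.03 * sin(20)
Torque = 1.97 N*m


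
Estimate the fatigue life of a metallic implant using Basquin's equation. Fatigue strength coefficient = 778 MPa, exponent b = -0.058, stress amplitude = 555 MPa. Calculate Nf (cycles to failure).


sigma_a = sigma_f' * (2Nf)^b
2Nf = (sigma_a/sigma_f')^(1/b)
2Nf = (555/778)^(1/-0.058)
2Nf = 338.12676
Nf = 169.1


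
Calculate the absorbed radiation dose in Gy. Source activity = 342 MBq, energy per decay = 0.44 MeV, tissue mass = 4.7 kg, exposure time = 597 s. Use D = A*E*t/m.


A = 342 MBq = 3.4200e+08 Bq
E = 0.44 MeV = 7.0488e-14 J
D = A*E*t/m = 3.4200e+08*7.0488e-14*597/4.7
D = 0.003062 Gy


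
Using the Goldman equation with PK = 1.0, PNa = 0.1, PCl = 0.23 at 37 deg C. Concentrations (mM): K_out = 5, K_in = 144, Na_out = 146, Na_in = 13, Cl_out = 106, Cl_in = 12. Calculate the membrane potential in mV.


Vm = (RT/F)*ln((PK*Ko + PNa*Nao + PCl*Cli)/(PK*Ki + PNa*Nai + PCl*Clo))
Numer = 22.36, Denom = 169.68
Vm = -54.16 mV


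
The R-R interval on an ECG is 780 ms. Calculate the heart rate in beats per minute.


HR = 60 / RR_interval(s)
RR = 780 ms = 0.78 s
HR = 60 / 0.78 = 76.92 bpm


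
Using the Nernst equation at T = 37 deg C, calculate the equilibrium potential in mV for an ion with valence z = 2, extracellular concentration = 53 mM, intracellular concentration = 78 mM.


E = (RT/(zF)) * ln(C_out/C_in)
T = 37 + 273.15 = 310.15 K
E = (8.314 * 310.15 / (2 * 96485)) * ln(53/78)
E = -5.164 mV


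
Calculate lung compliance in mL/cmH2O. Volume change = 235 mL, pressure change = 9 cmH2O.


C = dV / dP
C = 235 / 9
C = 26.11 mL/cmH2O


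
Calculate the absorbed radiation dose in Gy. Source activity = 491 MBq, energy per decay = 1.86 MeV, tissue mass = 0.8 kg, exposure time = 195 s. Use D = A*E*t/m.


A = 491 MBq = 4.9100e+08 Bq
E = 1.86 MeV = 2.97972e-13 J
D = A*E*t/m = 4.9100e+08*2.97972e-13*195/0.8
D = 0.03566 Gy


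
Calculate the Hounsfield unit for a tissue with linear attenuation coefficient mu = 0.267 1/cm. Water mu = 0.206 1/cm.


HU = ((mu_tissue - mu_water) / mu_water) * 1000
HU = ((0.267 - 0.206) / 0.206) * 1000
HU = 296.1


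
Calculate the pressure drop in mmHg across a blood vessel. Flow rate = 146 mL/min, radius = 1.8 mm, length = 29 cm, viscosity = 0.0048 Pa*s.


dP = 8*mu*L*Q / (pi*r^4)
Q = 146 mL/min = 2.43333e-06 m^3/s
dP = 821.657 Pa = 821.657 / 133.322 mmHg = 6.163 mmHg


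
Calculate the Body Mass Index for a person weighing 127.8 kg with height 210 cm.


BMI = weight / height^2
height = 210 cm = 2.1 m
BMI = 127.8 / 2.1^2
BMI = 28.98 kg/m^2


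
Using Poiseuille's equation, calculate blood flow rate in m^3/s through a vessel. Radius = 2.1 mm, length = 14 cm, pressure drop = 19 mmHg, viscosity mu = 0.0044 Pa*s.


Q = pi*r^4*dP / (8*mu*L)
r = 0.0021 m, L = 0.14 m
dP = 19 mmHg = 2533.118 Pa
Q = 3.1406e-05 m^3/s


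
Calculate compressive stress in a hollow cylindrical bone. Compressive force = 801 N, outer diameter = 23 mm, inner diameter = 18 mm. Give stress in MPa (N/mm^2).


A = pi*(r_o^2 - r_i^2)
r_o = 11.5 mm, r_i = 9 mm
A = 161.007 mm^2
sigma = F/A = 801 / 161.007
sigma = 4.975 MPa


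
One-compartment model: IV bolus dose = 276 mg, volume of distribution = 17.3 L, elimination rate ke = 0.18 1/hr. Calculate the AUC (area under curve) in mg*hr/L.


C0 = Dose/Vd = 276/17.3 = 15.9538 mg/L
AUC = C0/ke = 15.9538/0.18
AUC = 88.63 mg*hr/L


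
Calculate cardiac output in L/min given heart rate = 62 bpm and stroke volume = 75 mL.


CO = HR * SV
CO = 62 * 75 / 1000
CO = 4.65 L/min


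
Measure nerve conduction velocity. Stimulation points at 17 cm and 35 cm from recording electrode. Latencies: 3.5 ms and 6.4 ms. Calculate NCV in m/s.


Distance = (35 - 17) / 100 = 0.18 m
dt = (6.4 - 3.5) / 1000 = 0.0029 s
NCV = dist / dt = 62.07 m/s


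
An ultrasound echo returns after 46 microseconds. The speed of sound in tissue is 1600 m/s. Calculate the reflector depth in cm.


depth = c * t / 2
t = 46 us = 4.6000e-05 s
depth = 1600 * 4.6000e-05 / 2
depth = 0.0368 m = 3.68 cm


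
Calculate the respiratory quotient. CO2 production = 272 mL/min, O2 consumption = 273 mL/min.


RQ = VCO2 / VO2
RQ = 272 / 273
RQ = 0.9963


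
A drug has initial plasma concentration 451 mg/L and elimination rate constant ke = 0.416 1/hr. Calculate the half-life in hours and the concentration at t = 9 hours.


t_half = ln(2) / ke = 0.693147 / 0.416 = 1.666 hr
C(t) = C0 * exp(-ke*t) = 451 * exp(-0.416*9)
C(9) = 10.67 mg/L


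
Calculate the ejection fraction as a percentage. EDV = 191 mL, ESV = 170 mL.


SV = EDV - ESV = 191 - 170 = 21 mL
EF = SV/EDV * 100 = 21/191 * 100
EF = 10.99%


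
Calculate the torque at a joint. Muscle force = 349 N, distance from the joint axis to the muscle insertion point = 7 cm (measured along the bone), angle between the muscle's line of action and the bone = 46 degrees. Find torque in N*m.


Torque = F * d * sin(theta)   (moment arm = d*sin(theta))
d = 7 cm = 0.07 m
Torque = 349 * 0.07 * sin(46)
Torque = 17.57 N*m


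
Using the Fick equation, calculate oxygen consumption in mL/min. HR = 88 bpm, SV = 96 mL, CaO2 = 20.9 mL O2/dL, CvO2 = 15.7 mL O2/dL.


CO = HR*SV = 88*96/1000 = 8.448 L/min
a-v O2 diff = 20.9 - 15.7 = 5.2 mL/dL
VO2 = CO * (CaO2-CvO2) * 10 dL/L
VO2 = 8.448 * 5.2 * 10
VO2 = 439.3 mL/min


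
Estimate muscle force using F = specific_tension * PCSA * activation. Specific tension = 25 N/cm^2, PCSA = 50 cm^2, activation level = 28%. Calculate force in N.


F = sigma * PCSA * activation
F = 25 * 50 * 0.28
F = 350 N


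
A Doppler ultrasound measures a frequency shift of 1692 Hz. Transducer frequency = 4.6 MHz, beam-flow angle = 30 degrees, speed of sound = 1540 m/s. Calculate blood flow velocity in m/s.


v = fd * c / (2 * f0 * cos(theta))
v = 1692 * 1540 / (2 * 4.6000e+06 * cos(30))
v = 0.327 m/s


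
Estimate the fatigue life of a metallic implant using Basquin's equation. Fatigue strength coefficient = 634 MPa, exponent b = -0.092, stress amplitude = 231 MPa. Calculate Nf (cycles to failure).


sigma_a = sigma_f' * (2Nf)^b
2Nf = (sigma_a/sigma_f')^(1/b)
2Nf = (231/634)^(1/-0.092)
2Nf = 58352.218
Nf = 2.918e+04


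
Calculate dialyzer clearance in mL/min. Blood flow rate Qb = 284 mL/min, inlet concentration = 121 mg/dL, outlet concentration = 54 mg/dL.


K = Qb * (Cb_in - Cb_out) / Cb_in
K = 284 * (121 - 54) / 121
K = 157.3 mL/min


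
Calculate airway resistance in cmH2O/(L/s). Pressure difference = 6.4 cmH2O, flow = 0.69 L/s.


R = dP / flow
R = 6.4 / 0.69
R = 9.275 cmH2O/(L/s)


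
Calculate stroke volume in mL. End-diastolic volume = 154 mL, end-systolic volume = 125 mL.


SV = EDV - ESV
SV = 154 - 125
SV = 29 mL


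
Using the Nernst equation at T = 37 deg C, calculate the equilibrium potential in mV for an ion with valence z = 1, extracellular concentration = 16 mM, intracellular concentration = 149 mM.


E = (RT/(zF)) * ln(C_out/C_in)
T = 37 + 273.15 = 310.15 K
E = (8.314 * 310.15 / (1 * 96485)) * ln(16/149)
E = -59.63 mV


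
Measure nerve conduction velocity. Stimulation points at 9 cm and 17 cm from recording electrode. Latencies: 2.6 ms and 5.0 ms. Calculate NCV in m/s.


Distance = (17 - 9) / 100 = 0.08 m
dt = (5.0 - 2.6) / 1000 = 0.0024 s
NCV = dist / dt = 33.33 m/s


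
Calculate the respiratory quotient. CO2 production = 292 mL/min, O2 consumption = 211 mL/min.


RQ = VCO2 / VO2
RQ = 292 / 211
RQ = 1.384


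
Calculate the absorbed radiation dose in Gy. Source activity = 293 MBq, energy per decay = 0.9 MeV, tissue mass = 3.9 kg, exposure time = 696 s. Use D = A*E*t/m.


A = 293 MBq = 2.9300e+08 Bq
E = 0.9 MeV = 1.4418e-13 J
D = A*E*t/m = 2.9300e+08*1.4418e-13*696/3.9
D = 0.007539 Gy


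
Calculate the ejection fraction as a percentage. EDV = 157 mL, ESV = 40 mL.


SV = EDV - ESV = 157 - 40 = 117 mL
EF = SV/EDV * 100 = 117/157 * 100
EF = 74.52%


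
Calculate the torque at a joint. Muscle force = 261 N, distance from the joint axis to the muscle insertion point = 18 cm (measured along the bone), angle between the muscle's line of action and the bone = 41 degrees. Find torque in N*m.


Torque = F * d * sin(theta)   (moment arm = d*sin(theta))
d = 18 cm = 0.18 m
Torque = 261 * 0.18 * sin(41)
Torque = 30.82 N*m


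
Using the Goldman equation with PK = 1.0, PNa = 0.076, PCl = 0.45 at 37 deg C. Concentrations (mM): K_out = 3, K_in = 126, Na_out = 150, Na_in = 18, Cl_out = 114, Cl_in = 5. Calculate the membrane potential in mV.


Vm = (RT/F)*ln((PK*Ko + PNa*Nao + PCl*Cli)/(PK*Ki + PNa*Nai + PCl*Clo))
Numer = 16.65, Denom = 178.668
Vm = -63.42 mV


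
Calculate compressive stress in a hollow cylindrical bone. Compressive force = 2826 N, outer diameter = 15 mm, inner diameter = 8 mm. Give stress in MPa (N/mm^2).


A = pi*(r_o^2 - r_i^2)
r_o = 7.5 mm, r_i = 4 mm
A = 126.449 mm^2
sigma = F/A = 2826 / 126.449
sigma = 22.35 MPa


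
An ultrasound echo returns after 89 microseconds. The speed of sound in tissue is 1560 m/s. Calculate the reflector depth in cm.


depth = c * t / 2
t = 89 us = 8.9000e-05 s
depth = 1560 * 8.9000e-05 / 2
depth = 0.06942 m = 6.942 cm


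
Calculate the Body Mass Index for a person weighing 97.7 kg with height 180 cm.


BMI = weight / height^2
height = 180 cm = 1.8 m
BMI = 97.7 / 1.8^2
BMI = 30.15 kg/m^2


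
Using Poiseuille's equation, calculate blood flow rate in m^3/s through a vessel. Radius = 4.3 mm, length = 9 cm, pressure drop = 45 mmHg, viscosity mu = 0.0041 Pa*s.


Q = pi*r^4*dP / (8*mu*L)
r = 0.0043 m, L = 0.09 m
dP = 45 mmHg = 5999.49 Pa
Q = 0.002183 m^3/s
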